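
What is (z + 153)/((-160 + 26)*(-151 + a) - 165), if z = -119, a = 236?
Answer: -34/11555 ≈ -0.0029425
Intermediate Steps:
(z + 153)/((-160 + 26)*(-151 + a) - 165) = (-119 + 153)/((-160 + 26)*(-151 + 236) - 165) = 34/(-134*85 - 165) = 34/(-11390 - 165) = 34/(-11555) = 34*(-1/11555) = -34/11555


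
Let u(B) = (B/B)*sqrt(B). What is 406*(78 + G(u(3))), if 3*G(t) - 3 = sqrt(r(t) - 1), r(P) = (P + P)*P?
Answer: 32074 + 406*sqrt(5)/3 ≈ 32377.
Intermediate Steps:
r(P) = 2*P**2 (r(P) = (2*P)*P = 2*P**2)
u(B) = sqrt(B) (u(B) = 1*sqrt(B) = sqrt(B))
G(t) = 1 + sqrt(-1 + 2*t**2)/3 (G(t) = 1 + sqrt(2*t**2 - 1)/3 = 1 + sqrt(-1 + 2*t**2)/3)
406*(78 + G(u(3))) = 406*(78 + (1 + sqrt(-1 + 2*(sqrt(3))**2)/3)) = 406*(78 + (1 + sqrt(-1 + 2*3)/3)) = 406*(78 + (1 + sqrt(-1 + 6)/3)) = 406*(78 + (1 + sqrt(5)/3)) = 406*(79 + sqrt(5)/3) = 32074 + 406*sqrt(5)/3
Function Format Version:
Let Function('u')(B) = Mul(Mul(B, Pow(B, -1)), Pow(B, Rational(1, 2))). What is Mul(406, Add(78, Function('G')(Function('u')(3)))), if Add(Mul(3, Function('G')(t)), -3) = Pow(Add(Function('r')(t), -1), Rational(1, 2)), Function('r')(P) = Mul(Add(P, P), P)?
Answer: Add(32074, Mul(Rational(406, 3), Pow(5, Rational(1, 2)))) ≈ 32377.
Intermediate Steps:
Function('r')(P) = Mul(2, Pow(P, 2)) (Function('r')(P) = Mul(Mul(2, P), P) = Mul(2, Pow(P, 2)))
Function('u')(B) = Pow(B, Rational(1, 2)) (Function('u')(B) = Mul(1, Pow(B, Rational(1, 2))) = Pow(B, Rational(1, 2)))
Function('G')(t) = Add(1, Mul(Rational(1, 3), Pow(Add(-1, Mul(2, Pow(t, 2))), Rational(1, 2)))) (Function('G')(t) = Add(1, Mul(Rational(1, 3), Pow(Add(Mul(2, Pow(t, 2)), -1), Rational(1, 2)))) = Add(1, Mul(Rational(1, 3), Pow(Add(-1, Mul(2, Pow(t, 2))), Rational(1, 2)))))
Mul(406, Add(78, Function('G')(Function('u')(3)))) = Mul(406, Add(78, Add(1, Mul(Rational(1, 3), Pow(Add(-1, Mul(2, Pow(Pow(3, Rational(1, 2)), 2))), Rational(1, 2)))))) = Mul(406, Add(78, Add(1, Mul(Rational(1, 3), Pow(Add(-1, Mul(2, 3)), Rational(1, 2)))))) = Mul(406, Add(78, Add(1, Mul(Rational(1, 3), Pow(Add(-1, 6), Rational(1, 2)))))) = Mul(406, Add(78, Add(1, Mul(Rational(1, 3), Pow(5, Rational(1, 2)))))) = Mul(406, Add(79, Mul(Rational(1, 3), Pow(5, Rational(1, 2))))) = Add(32074, Mul(Rational(406, 3), Pow(5, Rational(1, 2))))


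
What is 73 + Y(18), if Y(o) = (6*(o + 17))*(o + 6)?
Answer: 5113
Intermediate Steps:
Y(o) = (6 + o)*(102 + 6*o) (Y(o) = (6*(17 + o))*(6 + o) = (102 + 6*o)*(6 + o) = (6 + o)*(102 + 6*o))
73 + Y(18) = 73 + (612 + 6*18² + 138*18) = 73 + (612 + 6*324 + 2484) = 73 + (612 + 1944 + 2484) = 73 + 5040 = 5113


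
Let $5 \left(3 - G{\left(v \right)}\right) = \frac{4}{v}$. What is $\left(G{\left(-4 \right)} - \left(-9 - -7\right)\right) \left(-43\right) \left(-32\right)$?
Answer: $\frac{35776}{5} \approx 7155.2$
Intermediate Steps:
$G{\left(v \right)} = 3 - \frac{4}{5 v}$ ($G{\left(v \right)} = 3 - \frac{4 \frac{1}{v}}{5} = 3 - \frac{4}{5 v}$)
$\left(G{\left(-4 \right)} - \left(-9 - -7\right)\right) \left(-43\right) \left(-32\right) = \left(\left(3 - \frac{4}{5 \left(-4\right)}\right) - \left(-9 - -7\right)\right) \left(-43\right) \left(-32\right) = \left(\left(3 - - \frac{1}{5}\right) - \left(-9 + 7\right)\right) \left(-43\right) \left(-32\right) = \left(\left(3 + \frac{1}{5}\right) - -2\right) \left(-43\right) \left(-32\right) = \left(\frac{16}{5} + 2\right) \left(-43\right) \left(-32\right) = \frac{26}{5} \left(-43\right) \left(-32\right) = \left(- \frac{1118}{5}\right) \left(-32\right) = \frac{35776}{5}$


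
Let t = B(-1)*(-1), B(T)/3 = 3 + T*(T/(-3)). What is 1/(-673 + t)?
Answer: -1/681 ≈ -0.0014684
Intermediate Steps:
B(T) = 9 - T² (B(T) = 3*(3 + T*(T/(-3))) = 3*(3 + T*(T*(-⅓))) = 3*(3 + T*(-T/3)) = 3*(3 - T²/3) = 9 - T²)
t = -8 (t = (9 - 1*(-1)²)*(-1) = (9 - 1*1)*(-1) = (9 - 1)*(-1) = 8*(-1) = -8)
1/(-673 + t) = 1/(-673 - 8) = 1/(-681) = -1/681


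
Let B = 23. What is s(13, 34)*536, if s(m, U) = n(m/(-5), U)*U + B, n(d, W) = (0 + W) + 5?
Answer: 723064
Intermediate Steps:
n(d, W) = 5 + W (n(d, W) = W + 5 = 5 + W)
s(m, U) = 23 + U*(5 + U) (s(m, U) = (5 + U)*U + 23 = U*(5 + U) + 23 = 23 + U*(5 + U))
s(13, 34)*536 = (23 + 34*(5 + 34))*536 = (23 + 34*39)*536 = (23 + 1326)*536 = 1349*536 = 723064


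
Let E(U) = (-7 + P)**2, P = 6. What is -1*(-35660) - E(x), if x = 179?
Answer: 35659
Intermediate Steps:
E(U) = 1 (E(U) = (-7 + 6)**2 = (-1)**2 = 1)
-1*(-35660) - E(x) = -1*(-35660) - 1*1 = 35660 - 1 = 35659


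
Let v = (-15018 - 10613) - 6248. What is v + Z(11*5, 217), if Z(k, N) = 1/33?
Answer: -1052006/33 ≈ -31879.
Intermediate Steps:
v = -31879 (v = -25631 - 6248 = -31879)
Z(k, N) = 1/33
v + Z(11*5, 217) = -31879 + 1/33 = -1052006/33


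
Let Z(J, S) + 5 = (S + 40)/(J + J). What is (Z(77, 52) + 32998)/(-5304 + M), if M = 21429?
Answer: 2540507/1241625 ≈ 2.0461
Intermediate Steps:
Z(J, S) = -5 + (40 + S)/(2*J) (Z(J, S) = -5 + (S + 40)/(J + J) = -5 + (40 + S)/((2*J)) = -5 + (40 + S)*(1/(2*J)) = -5 + (40 + S)/(2*J))
(Z(77, 52) + 32998)/(-5304 + M) = ((½)*(40 + 52 - 10*77)/77 + 32998)/(-5304 + 21429) = ((½)*(1/77)*(40 + 52 - 770) + 32998)/16125 = ((½)*(1/77)*(-678) + 32998)*(1/16125) = (-339/77 + 32998)*(1/16125) = (2540507/77)*(1/16125) = 2540507/1241625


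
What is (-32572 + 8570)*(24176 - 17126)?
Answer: -169214100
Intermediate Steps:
(-32572 + 8570)*(24176 - 17126) = -24002*7050 = -169214100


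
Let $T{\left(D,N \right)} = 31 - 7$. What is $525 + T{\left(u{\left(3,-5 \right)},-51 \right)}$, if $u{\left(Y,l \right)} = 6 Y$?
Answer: $549$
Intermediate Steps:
$T{\left(D,N \right)} = 24$ ($T{\left(D,N \right)} = 31 - 7 = 24$)
$525 + T{\left(u{\left(3,-5 \right)},-51 \right)} = 525 + 24 = 549$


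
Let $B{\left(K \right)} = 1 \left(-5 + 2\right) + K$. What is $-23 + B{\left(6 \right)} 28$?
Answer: $61$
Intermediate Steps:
$B{\left(K \right)} = -3 + K$ ($B{\left(K \right)} = 1 \left(-3\right) + K = -3 + K$)
$-23 + B{\left(6 \right)} 28 = -23 + \left(-3 + 6\right) 28 = -23 + 3 \cdot 28 = -23 + 84 = 61$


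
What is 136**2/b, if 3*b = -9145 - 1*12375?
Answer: -3468/1345 ≈ -2.5784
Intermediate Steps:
b = -21520/3 (b = (-9145 - 1*12375)/3 = (-9145 - 12375)/3 = (1/3)*(-21520) = -21520/3 ≈ -7173.3)
136**2/b = 136**2/(-21520/3) = 18496*(-3/21520) = -3468/1345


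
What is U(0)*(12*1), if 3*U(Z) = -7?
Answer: -28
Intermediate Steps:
U(Z) = -7/3 (U(Z) = (1/3)*(-7) = -7/3)
U(0)*(12*1) = -28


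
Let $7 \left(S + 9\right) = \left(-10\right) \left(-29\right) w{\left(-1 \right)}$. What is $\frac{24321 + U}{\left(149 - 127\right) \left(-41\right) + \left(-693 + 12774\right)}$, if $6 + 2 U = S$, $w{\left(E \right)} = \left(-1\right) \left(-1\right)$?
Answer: $\frac{340679}{156506} \approx 2.1768$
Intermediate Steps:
$w{\left(E \right)} = 1$
$S = \frac{227}{7}$ ($S = -9 + \frac{\left(-10\right) \left(-29\right) 1}{7} = -9 + \frac{290 \cdot 1}{7} = -9 + \frac{1}{7} \cdot 290 = -9 + \frac{290}{7} = \frac{227}{7} \approx 32.429$)
$U = \frac{185}{14}$ ($U = -3 + \frac{1}{2} \cdot \frac{227}{7} = -3 + \frac{227}{14} = \frac{185}{14} \approx 13.214$)
$\frac{24321 + U}{\left(149 - 127\right) \left(-41\right) + \left(-693 + 12774\right)} = \frac{24321 + \frac{185}{14}}{\left(149 - 127\right) \left(-41\right) + \left(-693 + 12774\right)} = \frac{340679}{14 \left(22 \left(-41\right) + 12081\right)} = \frac{340679}{14 \left(-902 + 12081\right)} = \frac{340679}{14 \cdot 11179} = \frac{340679}{14} \cdot \frac{1}{11179} = \frac{340679}{156506}$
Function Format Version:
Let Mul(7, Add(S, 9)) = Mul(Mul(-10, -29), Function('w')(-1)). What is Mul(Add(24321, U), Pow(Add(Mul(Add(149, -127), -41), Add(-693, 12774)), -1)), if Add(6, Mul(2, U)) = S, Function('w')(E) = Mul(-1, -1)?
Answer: Rational(340679, 156506) ≈ 2.1768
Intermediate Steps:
Function('w')(E) = 1
S = Rational(227, 7) (S = Add(-9, Mul(Rational(1, 7), Mul(Mul(-10, -29), 1))) = Add(-9, Mul(Rational(1, 7), Mul(290, 1))) = Add(-9, Mul(Rational(1, 7), 290)) = Add(-9, Rational(290, 7)) = Rational(227, 7) ≈ 32.429)
U = Rational(185, 14) (U = Add(-3, Mul(Rational(1, 2), Rational(227, 7))) = Add(-3, Rational(227, 14)) = Rational(185, 14) ≈ 13.214)
Mul(Add(24321, U), Pow(Add(Mul(Add(149, -127), -41), Add(-693, 12774)), -1)) = Mul(Add(24321, Rational(185, 14)), Pow(Add(Mul(Add(149, -127), -41), Add(-693, 12774)), -1)) = Mul(Rational(340679, 14), Pow(Add(Mul(22, -41), 12081), -1)) = Mul(Rational(340679, 14), Pow(Add(-902, 12081), -1)) = Mul(Rational(340679, 14), Pow(11179, -1)) = Mul(Rational(340679, 14), Rational(1, 11179)) = Rational(340679, 156506)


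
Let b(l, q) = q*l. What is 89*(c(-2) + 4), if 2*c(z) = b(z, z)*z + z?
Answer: -89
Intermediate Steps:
b(l, q) = l*q
c(z) = z/2 + z³/2 (c(z) = ((z*z)*z + z)/2 = (z²*z + z)/2 = (z³ + z)/2 = (z + z³)/2 = z/2 + z³/2)
89*(c(-2) + 4) = 89*((½)*(-2)*(1 + (-2)²) + 4) = 89*((½)*(-2)*(1 + 4) + 4) = 89*((½)*(-2)*5 + 4) = 89*(-5 + 4) = 89*(-1) = -89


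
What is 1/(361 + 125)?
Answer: 1/486 ≈ 0.0020576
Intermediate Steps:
1/(361 + 125) = 1/486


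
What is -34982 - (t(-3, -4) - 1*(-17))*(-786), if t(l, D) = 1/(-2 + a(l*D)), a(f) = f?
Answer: -107707/5 ≈ -21541.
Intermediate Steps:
t(l, D) = 1/(-2 + D*l) (t(l, D) = 1/(-2 + l*D) = 1/(-2 + D*l))
-34982 - (t(-3, -4) - 1*(-17))*(-786) = -34982 - (1/(-2 - 4*(-3)) - 1*(-17))*(-786) = -34982 - (1/(-2 + 12) + 17)*(-786) = -34982 - (1/10 + 17)*(-786) = -34982 - 171*(-786)/10 = -34982 - 1*(-67203/5) = -34982 + 67203/5 = -107707/5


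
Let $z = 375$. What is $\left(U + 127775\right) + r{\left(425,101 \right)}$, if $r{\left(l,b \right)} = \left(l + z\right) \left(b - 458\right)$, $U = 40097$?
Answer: $-117728$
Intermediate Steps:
$r{\left(l,b \right)} = \left(-458 + b\right) \left(375 + l\right)$ ($r{\left(l,b \right)} = \left(l + 375\right) \left(b - 458\right) = \left(375 + l\right) \left(-458 + b\right) = \left(-458 + b\right) \left(375 + l\right)$)
$\left(U + 127775\right) + r{\left(425,101 \right)} = \left(40097 + 127775\right) + \left(-171750 - 194650 + 375 \cdot 101 + 101 \cdot 425\right) = 167872 + \left(-171750 - 194650 + 37875 + 42925\right) = 167872 - 285600 = -117728$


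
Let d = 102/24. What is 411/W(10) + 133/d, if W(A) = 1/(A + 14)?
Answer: 168220/17 ≈ 9895.3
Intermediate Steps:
W(A) = 1/(14 + A)
d = 17/4 (d = 102*(1/24) = 17/4 ≈ 4.2500)
411/W(10) + 133/d = 411/(1/(14 + 10)) + 133/(17/4) = 411/(1/24) + 133*(4/17) = 411/(1/24) + 532/17 = 411*24 + 532/17 = 9864 + 532/17 = 168220/17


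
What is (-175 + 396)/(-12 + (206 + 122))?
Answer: 221/316 ≈ 0.69937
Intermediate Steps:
(-175 + 396)/(-12 + (206 + 122)) = 221/(-12 + 328) = 221/316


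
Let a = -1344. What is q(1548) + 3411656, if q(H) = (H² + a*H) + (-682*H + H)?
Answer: 2673260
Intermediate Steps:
q(H) = H² - 2025*H (q(H) = (H² - 1344*H) + (-682*H + H) = (H² - 1344*H) - 681*H = H² - 2025*H)
q(1548) + 3411656 = 1548*(-2025 + 1548) + 3411656 = 1548*(-477) + 3411656 = -738396 + 3411656 = 2673260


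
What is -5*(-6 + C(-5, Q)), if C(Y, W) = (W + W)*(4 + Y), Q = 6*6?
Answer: 390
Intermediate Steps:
Q = 36
C(Y, W) = 2*W*(4 + Y) (C(Y, W) = (2*W)*(4 + Y) = 2*W*(4 + Y))
-5*(-6 + C(-5, Q)) = -5*(-6 + 2*36*(4 - 5)) = -5*(-6 + 2*36*(-1)) = -5*(-6 - 72) = -5*(-78) = 390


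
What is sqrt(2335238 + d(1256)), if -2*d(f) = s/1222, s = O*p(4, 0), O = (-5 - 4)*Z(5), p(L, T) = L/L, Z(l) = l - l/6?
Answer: sqrt(13948694258018)/2444 ≈ 1528.1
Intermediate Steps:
Z(l) = 5*l/6 (Z(l) = l - l/6 = 5*l/6)
p(L, T) = 1
O = -75/2 (O = (-5 - 4)*((5/6)*5) = -9*25/6 = -75/2 ≈ -37.500)
s = -75/2 (s = -75/2*1 = -75/2 ≈ -37.500)
d(f) = 75/4888 (d(f) = -(-75)/(4*1222) = -1/2*(-75/2444) = 75/4888)
sqrt(2335238 + d(1256)) = sqrt(2335238 + 75/4888) = sqrt(11414643419/4888) = sqrt(13948694258018)/2444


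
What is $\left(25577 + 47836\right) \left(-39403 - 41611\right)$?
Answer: $-5947480782$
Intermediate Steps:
$\left(25577 + 47836\right) \left(-39403 - 41611\right) = 73413 \left(-81014\right) = -5947480782$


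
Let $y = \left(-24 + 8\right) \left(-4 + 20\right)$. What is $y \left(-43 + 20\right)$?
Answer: $5888$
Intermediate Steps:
$y = -256$ ($y = \left(-16\right) 16 = -256$)
$y \left(-43 + 20\right) = - 256 \left(-43 + 20\right) = \left(-256\right) \left(-23\right) = 5888$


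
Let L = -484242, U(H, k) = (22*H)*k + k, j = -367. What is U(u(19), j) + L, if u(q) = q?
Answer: -638015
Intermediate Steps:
U(H, k) = k + 22*H*k (U(H, k) = 22*H*k + k = k + 22*H*k)
U(u(19), j) + L = -367*(1 + 22*19) - 484242 = -367*(1 + 418) - 484242 = -367*419 - 484242 = -153773 - 484242 = -638015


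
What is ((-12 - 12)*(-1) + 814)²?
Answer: 702244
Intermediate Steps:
((-12 - 12)*(-1) + 814)² = (-24*(-1) + 814)² = (24 + 814)² = 838² = 702244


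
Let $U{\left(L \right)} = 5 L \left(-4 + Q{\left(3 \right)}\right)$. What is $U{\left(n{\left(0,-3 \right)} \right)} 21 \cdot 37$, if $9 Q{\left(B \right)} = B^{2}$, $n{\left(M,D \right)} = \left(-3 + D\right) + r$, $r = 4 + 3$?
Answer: $-11655$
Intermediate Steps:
$r = 7$
$n{\left(M,D \right)} = 4 + D$ ($n{\left(M,D \right)} = \left(-3 + D\right) + 7 = 4 + D$)
$Q{\left(B \right)} = \frac{B^{2}}{9}$
$U{\left(L \right)} = - 15 L$ ($U{\left(L \right)} = 5 L \left(-4 + \frac{3^{2}}{9}\right) = 5 L \left(-4 + \frac{1}{9} \cdot 9\right) = 5 L \left(-4 + 1\right) = 5 L \left(-3\right) = - 15 L$)
$U{\left(n{\left(0,-3 \right)} \right)} 21 \cdot 37 = - 15 \left(4 - 3\right) 21 \cdot 37 = \left(-15\right) 1 \cdot 21 \cdot 37 = \left(-15\right) 21 \cdot 37 = \left(-315\right) 37 = -11655$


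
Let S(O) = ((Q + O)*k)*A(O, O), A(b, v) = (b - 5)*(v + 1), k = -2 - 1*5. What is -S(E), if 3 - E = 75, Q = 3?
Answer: -2640561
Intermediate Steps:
k = -7 (k = -2 - 5 = -7)
E = -72 (E = 3 - 1*75 = 3 - 75 = -72)
A(b, v) = (1 + v)*(-5 + b) (A(b, v) = (-5 + b)*(1 + v) = (1 + v)*(-5 + b))
S(O) = (-21 - 7*O)*(-5 + O**2 - 4*O) (S(O) = ((3 + O)*(-7))*(-5 + O - 5*O + O*O) = (-21 - 7*O)*(-5 + O - 5*O + O**2) = (-21 - 7*O)*(-5 + O**2 - 4*O))
-S(E) = -(105 - 7*(-72)**3 + 7*(-72)**2 + 119*(-72)) = -(105 - 7*(-373248) + 7*5184 - 8568) = -(105 + 2612736 + 36288 - 8568) = -1*2640561 = -2640561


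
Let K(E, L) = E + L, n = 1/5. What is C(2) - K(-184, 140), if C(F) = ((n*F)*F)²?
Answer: 1116/25 ≈ 44.640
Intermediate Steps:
n = ⅕ ≈ 0.20000
C(F) = F⁴/25 (C(F) = ((F/5)*F)² = (F²/5)² = F⁴/25)
C(2) - K(-184, 140) = (1/25)*2⁴ - (-184 + 140) = (1/25)*16 - 1*(-44) = 16/25 + 44 = 1116/25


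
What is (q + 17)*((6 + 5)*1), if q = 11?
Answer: 308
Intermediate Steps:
(q + 17)*((6 + 5)*1) = (11 + 17)*((6 + 5)*1) = 28*(11*1) = 28*11 = 308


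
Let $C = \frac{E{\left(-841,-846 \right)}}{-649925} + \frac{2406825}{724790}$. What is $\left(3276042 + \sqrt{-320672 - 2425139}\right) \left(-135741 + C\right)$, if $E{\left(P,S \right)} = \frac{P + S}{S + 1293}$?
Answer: $- \frac{283738912241629787166973}{638071017925} - \frac{5716278426206857529 i \sqrt{2745811}}{42112687183050} \approx -4.4468 \cdot 10^{11} - 2.2492 \cdot 10^{8} i$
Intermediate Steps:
$E{\left(P,S \right)} = \frac{P + S}{1293 + S}$
$C = \frac{139844707532521}{42112687183050}$ ($C = \frac{\frac{1}{1293 - 846} \left(-841 - 846\right)}{-649925} + \frac{2406825}{724790} = \frac{1}{447} \left(-1687\right) \left(- \frac{1}{649925}\right) + 2406825 \cdot \frac{1}{724790} = \frac{1}{447} \left(-1687\right) \left(- \frac{1}{649925}\right) + \frac{481365}{144958} = \left(- \frac{1687}{447}\right) \left(- \frac{1}{649925}\right) + \frac{481365}{144958} = \frac{1687}{290516475} + \frac{481365}{144958} = \frac{139844707532521}{42112687183050} \approx 3.3207$)
$\left(3276042 + \sqrt{-320672 - 2425139}\right) \left(-135741 + C\right) = \left(3276042 + \sqrt{-320672 - 2425139}\right) \left(-135741 + \frac{139844707532521}{42112687183050}\right) = \left(3276042 + \sqrt{-2745811}\right) \left(- \frac{5716278426206857529}{42112687183050}\right) = \left(3276042 + i \sqrt{2745811}\right) \left(- \frac{5716278426206857529}{42112687183050}\right) = - \frac{283738912241629787166973}{638071017925} - \frac{5716278426206857529 i \sqrt{2745811}}{42112687183050}$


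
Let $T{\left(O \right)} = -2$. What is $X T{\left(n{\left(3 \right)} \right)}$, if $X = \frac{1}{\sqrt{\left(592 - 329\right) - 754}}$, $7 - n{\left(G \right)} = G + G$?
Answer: $\frac{2 i \sqrt{491}}{491} \approx 0.090259 i$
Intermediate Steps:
$n{\left(G \right)} = 7 - 2 G$ ($n{\left(G \right)} = 7 - \left(G + G\right) = 7 - 2 G$)
$X = - \frac{i \sqrt{491}}{491}$ ($X = \frac{1}{\sqrt{263 - 754}} = \frac{1}{\sqrt{-491}} = \frac{1}{i \sqrt{491}} = - \frac{i \sqrt{491}}{491} \approx - 0.045129 i$)
$X T{\left(n{\left(3 \right)} \right)} = - \frac{i \sqrt{491}}{491} \left(-2\right) = \frac{2 i \sqrt{491}}{491}$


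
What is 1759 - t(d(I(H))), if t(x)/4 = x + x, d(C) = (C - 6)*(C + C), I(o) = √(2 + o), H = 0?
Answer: 1727 + 96*√2 ≈ 1862.8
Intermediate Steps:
d(C) = 2*C*(-6 + C) (d(C) = (-6 + C)*(2*C) = 2*C*(-6 + C))
t(x) = 8*x (t(x) = 4*(x + x) = 4*(2*x) = 8*x)
1759 - t(d(I(H))) = 1759 - 8*2*√(2 + 0)*(-6 + √(2 + 0)) = 1759 - 8*2*√2*(-6 + √2) = 1759 - 16*√2*(-6 + √2)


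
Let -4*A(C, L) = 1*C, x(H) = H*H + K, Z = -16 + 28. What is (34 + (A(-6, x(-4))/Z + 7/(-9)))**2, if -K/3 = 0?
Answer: 5764801/5184 ≈ 1112.0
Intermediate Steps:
K = 0 (K = -3*0 = 0)
Z = 12
x(H) = H**2 (x(H) = H*H + 0 = H**2 + 0 = H**2)
A(C, L) = -C/4
(34 + (A(-6, x(-4))/Z + 7/(-9)))**2 = (34 + (-1/4*(-6)/12 + 7/(-9)))**2 = (34 + ((3/2)*(1/12) + 7*(-1/9)))**2 = (34 + (1/8 - 7/9))**2 = (34 - 47/72)**2 = (2401/72)**2 = 5764801/5184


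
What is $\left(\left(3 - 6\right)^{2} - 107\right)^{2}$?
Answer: $9604$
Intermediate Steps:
$\left(\left(3 - 6\right)^{2} - 107\right)^{2} = \left(\left(-3\right)^{2} - 107\right)^{2} = \left(9 - 107\right)^{2} = \left(-98\right)^{2} = 9604$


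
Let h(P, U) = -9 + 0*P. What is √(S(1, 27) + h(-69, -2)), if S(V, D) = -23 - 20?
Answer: 2*I*√13 ≈ 7.2111*I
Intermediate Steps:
S(V, D) = -43
h(P, U) = -9 (h(P, U) = -9 + 0 = -9)
√(S(1, 27) + h(-69, -2)) = √(-43 - 9) = √(-52) = 2*I*√13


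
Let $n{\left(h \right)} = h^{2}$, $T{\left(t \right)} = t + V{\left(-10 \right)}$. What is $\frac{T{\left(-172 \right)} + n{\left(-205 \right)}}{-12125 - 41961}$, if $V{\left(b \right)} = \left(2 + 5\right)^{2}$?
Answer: $- \frac{20951}{27043} \approx -0.77473$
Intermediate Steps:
$V{\left(b \right)} = 49$ ($V{\left(b \right)} = 7^{2} = 49$)
$T{\left(t \right)} = 49 + t$ ($T{\left(t \right)} = t + 49 = 49 + t$)
$\frac{T{\left(-172 \right)} + n{\left(-205 \right)}}{-12125 - 41961} = \frac{\left(49 - 172\right) + \left(-205\right)^{2}}{-12125 - 41961} = \frac{-123 + 42025}{-54086} = 41902 \left(- \frac{1}{54086}\right) = - \frac{20951}{27043}$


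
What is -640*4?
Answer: -2560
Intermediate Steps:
-640*4 = -128*20 = -2560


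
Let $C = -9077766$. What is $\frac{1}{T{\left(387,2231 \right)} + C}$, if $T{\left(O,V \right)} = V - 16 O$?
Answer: $- \frac{1}{9081727} \approx -1.1011 \cdot 10^{-7}$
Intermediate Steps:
$\frac{1}{T{\left(387,2231 \right)} + C} = \frac{1}{\left(2231 - 6192\right) - 9077766} = \frac{1}{-3961 - 9077766} = \frac{1}{-9081727} = - \frac{1}{9081727}$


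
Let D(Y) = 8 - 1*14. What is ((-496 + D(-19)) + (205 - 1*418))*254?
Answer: -181610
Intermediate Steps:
D(Y) = -6 (D(Y) = 8 - 14 = -6)
((-496 + D(-19)) + (205 - 1*418))*254 = ((-496 - 6) + (205 - 1*418))*254 = (-502 + (205 - 418))*254 = (-502 - 213)*254 = -715*254 = -181610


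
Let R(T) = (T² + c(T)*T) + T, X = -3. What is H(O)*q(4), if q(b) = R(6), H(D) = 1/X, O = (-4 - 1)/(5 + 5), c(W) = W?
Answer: -26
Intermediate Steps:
O = -½ (O = -5/10 = -5*⅒ = -½ ≈ -0.50000)
H(D) = -⅓ (H(D) = 1/(-3) = 1*(-⅓) = -⅓)
R(T) = T + 2*T² (R(T) = (T² + T*T) + T = (T² + T²) + T = 2*T² + T = T + 2*T²)
q(b) = 78 (q(b) = 6*(1 + 2*6) = 6*(1 + 12) = 6*13 = 78)
H(O)*q(4) = -⅓*78 = -26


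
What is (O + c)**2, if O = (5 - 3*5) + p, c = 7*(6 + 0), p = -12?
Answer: 400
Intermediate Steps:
c = 42 (c = 7*6 = 42)
O = -22 (O = (5 - 3*5) - 12 = (5 - 15) - 12 = -10 - 12 = -22)
(O + c)**2 = (-22 + 42)**2 = 20**2 = 400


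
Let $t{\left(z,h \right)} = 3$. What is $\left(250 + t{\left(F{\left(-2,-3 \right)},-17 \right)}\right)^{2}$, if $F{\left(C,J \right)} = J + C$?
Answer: $64009$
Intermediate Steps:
$F{\left(C,J \right)} = C + J$
$\left(250 + t{\left(F{\left(-2,-3 \right)},-17 \right)}\right)^{2} = \left(250 + 3\right)^{2} = 253^{2} = 64009$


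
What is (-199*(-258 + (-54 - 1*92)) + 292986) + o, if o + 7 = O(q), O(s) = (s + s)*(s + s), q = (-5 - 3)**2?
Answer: 389759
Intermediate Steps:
q = 64 (q = (-8)**2 = 64)
O(s) = 4*s**2 (O(s) = (2*s)*(2*s) = 4*s**2)
o = 16377 (o = -7 + 4*64**2 = -7 + 4*4096 = -7 + 16384 = 16377)
(-199*(-258 + (-54 - 1*92)) + 292986) + o = (-199*(-258 + (-54 - 1*92)) + 292986) + 16377 = (-199*(-258 + (-54 - 92)) + 292986) + 16377 = (-199*(-258 - 146) + 292986) + 16377 = (-199*(-404) + 292986) + 16377 = (80396 + 292986) + 16377 = 373382 + 16377 = 389759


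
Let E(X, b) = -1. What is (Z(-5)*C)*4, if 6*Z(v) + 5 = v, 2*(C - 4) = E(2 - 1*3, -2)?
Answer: -70/3 ≈ -23.333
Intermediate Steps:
C = 7/2 (C = 4 + (1/2)*(-1) = 4 - 1/2 = 7/2 ≈ 3.5000)
Z(v) = -5/6 + v/6
(Z(-5)*C)*4 = ((-5/6 + (1/6)*(-5))*(7/2))*4 = ((-5/6 - 5/6)*(7/2))*4 = -5/3*7/2*4 = -35/6*4 = -70/3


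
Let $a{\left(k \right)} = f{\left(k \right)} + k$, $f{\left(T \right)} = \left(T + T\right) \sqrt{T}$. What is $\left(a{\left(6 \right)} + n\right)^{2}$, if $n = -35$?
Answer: $1705 - 696 \sqrt{6} \approx 0.15514$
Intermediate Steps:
$f{\left(T \right)} = 2 T^{\frac{3}{2}}$ ($f{\left(T \right)} = 2 T \sqrt{T} = 2 T^{\frac{3}{2}}$)
$a{\left(k \right)} = k + 2 k^{\frac{3}{2}}$ ($a{\left(k \right)} = 2 k^{\frac{3}{2}} + k = k + 2 k^{\frac{3}{2}}$)
$\left(a{\left(6 \right)} + n\right)^{2} = \left(\left(6 + 2 \cdot 6^{\frac{3}{2}}\right) - 35\right)^{2} = \left(\left(6 + 2 \cdot 6 \sqrt{6}\right) - 35\right)^{2} = \left(\left(6 + 12 \sqrt{6}\right) - 35\right)^{2} = \left(-29 + 12 \sqrt{6}\right)^{2}$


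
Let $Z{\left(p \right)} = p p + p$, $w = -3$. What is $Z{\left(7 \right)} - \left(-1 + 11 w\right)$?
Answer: $90$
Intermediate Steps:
$Z{\left(p \right)} = p + p^{2}$ ($Z{\left(p \right)} = p^{2} + p = p + p^{2}$)
$Z{\left(7 \right)} - \left(-1 + 11 w\right) = 7 \left(1 + 7\right) + \left(\left(-11\right) \left(-3\right) + 1\right) = 7 \cdot 8 + \left(33 + 1\right) = 56 + 34 = 90$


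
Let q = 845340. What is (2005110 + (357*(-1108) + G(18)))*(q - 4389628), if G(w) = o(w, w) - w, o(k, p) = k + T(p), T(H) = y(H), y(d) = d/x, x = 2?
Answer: -5704754826144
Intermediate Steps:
y(d) = d/2
T(H) = H/2
o(k, p) = k + p/2
G(w) = w/2 (G(w) = (w + w/2) - w = 3*w/2 - w = w/2)
(2005110 + (357*(-1108) + G(18)))*(q - 4389628) = (2005110 + (357*(-1108) + (1/2)*18))*(845340 - 4389628) = (2005110 + (-395556 + 9))*(-3544288) = (2005110 - 395547)*(-3544288) = 1609563*(-3544288) = -5704754826144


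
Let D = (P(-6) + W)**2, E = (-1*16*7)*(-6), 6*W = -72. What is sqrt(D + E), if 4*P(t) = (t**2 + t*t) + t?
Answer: sqrt(2769)/2 ≈ 26.311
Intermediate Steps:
W = -12 (W = (1/6)*(-72) = -12)
P(t) = t**2/2 + t/4 (P(t) = ((t**2 + t*t) + t)/4 = ((t**2 + t**2) + t)/4 = (2*t**2 + t)/4 = (t + 2*t**2)/4 = t**2/2 + t/4)
E = 672 (E = -16*7*(-6) = -112*(-6) = 672)
D = 81/4 (D = ((1/4)*(-6)*(1 + 2*(-6)) - 12)**2 = ((1/4)*(-6)*(1 - 12) - 12)**2 = ((1/4)*(-6)*(-11) - 12)**2 = (33/2 - 12)**2 = (9/2)**2 = 81/4 ≈ 20.250)
sqrt(D + E) = sqrt(81/4 + 672) = sqrt(2769/4) = sqrt(2769)/2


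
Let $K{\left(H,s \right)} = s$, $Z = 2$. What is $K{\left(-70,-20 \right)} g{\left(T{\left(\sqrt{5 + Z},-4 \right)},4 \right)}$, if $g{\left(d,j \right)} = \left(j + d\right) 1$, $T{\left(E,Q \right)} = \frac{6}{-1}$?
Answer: $40$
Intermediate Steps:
$T{\left(E,Q \right)} = -6$ ($T{\left(E,Q \right)} = 6 \left(-1\right) = -6$)
$g{\left(d,j \right)} = d + j$ ($g{\left(d,j \right)} = \left(d + j\right) 1 = d + j$)
$K{\left(-70,-20 \right)} g{\left(T{\left(\sqrt{5 + Z},-4 \right)},4 \right)} = - 20 \left(-6 + 4\right) = \left(-20\right) \left(-2\right) = 40$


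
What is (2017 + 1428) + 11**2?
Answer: 3566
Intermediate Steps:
(2017 + 1428) + 11**2 = 3445 + 121 = 3566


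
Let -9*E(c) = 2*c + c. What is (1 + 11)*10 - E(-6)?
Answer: 118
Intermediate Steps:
E(c) = -c/3 (E(c) = -(2*c + c)/9 = -c/3)
(1 + 11)*10 - E(-6) = (1 + 11)*10 - (-1)*(-6)/3 = 12*10 - 1*2 = 120 - 2 = 118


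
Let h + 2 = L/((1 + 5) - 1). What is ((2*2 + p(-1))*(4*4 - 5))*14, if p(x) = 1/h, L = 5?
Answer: 462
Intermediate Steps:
h = -1 (h = -2 + 5/((1 + 5) - 1) = -2 + 5/(6 - 1) = -2 + 5/5 = -2 + 5*(⅕) = -2 + 1 = -1)
p(x) = -1 (p(x) = 1/(-1) = -1)
((2*2 + p(-1))*(4*4 - 5))*14 = ((2*2 - 1)*(4*4 - 5))*14 = ((4 - 1)*(16 - 5))*14 = (3*11)*14 = 33*14 = 462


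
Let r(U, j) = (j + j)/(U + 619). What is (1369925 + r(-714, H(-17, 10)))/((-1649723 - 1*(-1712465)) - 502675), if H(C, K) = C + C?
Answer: -130142943/41793635 ≈ -3.1139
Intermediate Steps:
H(C, K) = 2*C
r(U, j) = 2*j/(619 + U) (r(U, j) = (2*j)/(619 + U) = 2*j/(619 + U))
(1369925 + r(-714, H(-17, 10)))/((-1649723 - 1*(-1712465)) - 502675) = (1369925 + 2*(2*(-17))/(619 - 714))/((-1649723 - 1*(-1712465)) - 502675) = (1369925 + 2*(-34)/(-95))/((-1649723 + 1712465) - 502675) = (1369925 + 2*(-34)*(-1/95))/(62742 - 502675) = (1369925 + 68/95)/(-439933) = (130142943/95)*(-1/439933) = -130142943/41793635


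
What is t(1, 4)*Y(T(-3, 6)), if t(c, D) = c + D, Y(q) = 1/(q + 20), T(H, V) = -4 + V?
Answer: 5/22 ≈ 0.22727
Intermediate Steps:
Y(q) = 1/(20 + q)
t(c, D) = D + c
t(1, 4)*Y(T(-3, 6)) = (4 + 1)/(20 + (-4 + 6)) = 5/(20 + 2) = 5/22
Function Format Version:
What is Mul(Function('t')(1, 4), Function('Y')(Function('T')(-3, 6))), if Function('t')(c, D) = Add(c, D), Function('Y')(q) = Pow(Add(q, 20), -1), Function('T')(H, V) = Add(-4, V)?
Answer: Rational(5, 22) ≈ 0.22727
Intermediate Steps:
Function('Y')(q) = Pow(Add(20, q), -1)
Function('t')(c, D) = Add(D, c)
Mul(Function('t')(1, 4), Function('Y')(Function('T')(-3, 6))) = Mul(Add(4, 1), Pow(Add(20, Add(-4, 6)), -1)) = Mul(5, Pow(Add(20, 2), -1)) = Mul(5, Pow(22, -1)) = Mul(5, Rational(1, 22)) = Rational(5, 22)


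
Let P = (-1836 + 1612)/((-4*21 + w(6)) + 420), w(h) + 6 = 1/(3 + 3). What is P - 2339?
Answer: -662129/283 ≈ -2339.7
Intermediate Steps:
w(h) = -35/6 (w(h) = -6 + 1/(3 + 3) = -6 + 1/6 = -35/6)
P = -192/283 (P = (-1836 + 1612)/((-4*21 - 35/6) + 420) = -224/((-84 - 35/6) + 420) = -224/(-539/6 + 420) = -224/1981/6 = -224*6/1981 = -192/283 ≈ -0.67844)
P - 2339 = -192/283 - 2339 = -662129/283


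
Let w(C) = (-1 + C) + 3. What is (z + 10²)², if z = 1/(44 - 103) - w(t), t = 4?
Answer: 30747025/3481 ≈ 8832.8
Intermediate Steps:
w(C) = 2 + C
z = -355/59 (z = 1/(44 - 103) - (2 + 4) = 1/(-59) - 1*6 = -1/59 - 6 = -355/59 ≈ -6.0170)
(z + 10²)² = (-355/59 + 10²)² = (-355/59 + 100)² = (5545/59)² = 30747025/3481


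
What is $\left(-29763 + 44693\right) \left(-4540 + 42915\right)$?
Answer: $572938750$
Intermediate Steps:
$\left(-29763 + 44693\right) \left(-4540 + 42915\right) = 14930 \cdot 38375 = 572938750$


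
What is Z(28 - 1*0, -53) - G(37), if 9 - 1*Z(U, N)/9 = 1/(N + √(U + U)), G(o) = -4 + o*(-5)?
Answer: 743787/2753 + 18*√14/2753 ≈ 270.20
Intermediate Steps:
G(o) = -4 - 5*o
Z(U, N) = 81 - 9/(N + √2*√U) (Z(U, N) = 81 - 9/(N + √(U + U)) = 81 - 9/(N + √(2*U)) = 81 - 9/(N + √2*√U))
Z(28 - 1*0, -53) - G(37) = 9*(-1 + 9*(-53) + 9*√2*√(28 - 1*0))/(-53 + √2*√(28 - 1*0)) - (-4 - 5*37) = 9*(-1 - 477 + 9*√2*√(28 + 0))/(-53 + √2*√(28 + 0)) - (-4 - 185) = 9*(-1 - 477 + 9*√2*√28)/(-53 + √2*√28) - 1*(-189) = 9*(-1 - 477 + 9*√2*(2*√7))/(-53 + √2*(2*√7)) + 189 = 9*(-1 - 477 + 18*√14)/(-53 + 2*√14) + 189 = 9*(-478 + 18*√14)/(-53 + 2*√14) + 189 = 189 + 9*(-478 + 18*√14)/(-53 + 2*√14)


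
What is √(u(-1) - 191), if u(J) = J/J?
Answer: I*√190 ≈ 13.784*I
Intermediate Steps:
u(J) = 1
√(u(-1) - 191) = √(1 - 191) = √(-190) = I*√190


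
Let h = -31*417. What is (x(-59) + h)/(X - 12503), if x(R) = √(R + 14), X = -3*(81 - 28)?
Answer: 12927/12662 - 3*I*√5/12662 ≈ 1.0209 - 0.00052979*I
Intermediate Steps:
X = -159 (X = -3*53 = -159)
h = -12927
x(R) = √(14 + R)
(x(-59) + h)/(X - 12503) = (√(14 - 59) - 12927)/(-159 - 12503) = (√(-45) - 12927)/(-12662) = (3*I*√5 - 12927)*(-1/12662) = (-12927 + 3*I*√5)*(-1/12662) = 12927/12662 - 3*I*√5/12662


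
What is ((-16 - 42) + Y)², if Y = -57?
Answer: 13225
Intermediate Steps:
((-16 - 42) + Y)² = ((-16 - 42) - 57)² = (-58 - 57)² = (-115)² = 13225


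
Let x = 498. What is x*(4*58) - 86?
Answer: 115450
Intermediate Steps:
x*(4*58) - 86 = 498*(4*58) - 86 = 498*232 - 86 = 115536 - 86 = 115450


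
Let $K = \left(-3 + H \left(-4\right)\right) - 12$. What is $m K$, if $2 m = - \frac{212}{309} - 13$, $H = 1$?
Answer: $\frac{80351}{618} \approx 130.02$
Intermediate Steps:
$m = - \frac{4229}{618}$ ($m = \frac{- \frac{212}{309} - 13}{2} = \frac{1}{2} \left(- \frac{4229}{309}\right) = - \frac{4229}{618} \approx -6.843$)
$K = -19$ ($K = \left(-3 + 1 \left(-4\right)\right) - 12 = \left(-3 - 4\right) - 12 = -7 - 12 = -19$)
$m K = \left(- \frac{4229}{618}\right) \left(-19\right) = \frac{80351}{618}$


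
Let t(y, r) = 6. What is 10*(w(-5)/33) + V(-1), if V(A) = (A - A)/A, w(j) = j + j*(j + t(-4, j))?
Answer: -100/33 ≈ -3.0303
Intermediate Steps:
w(j) = j + j*(6 + j) (w(j) = j + j*(j + 6) = j + j*(6 + j))
V(A) = 0 (V(A) = 0/A = 0)
10*(w(-5)/33) + V(-1) = 10*(-5*(7 - 5)/33) + 0 = 10*(-5*2*(1/33)) + 0 = 10*(-10*1/33) + 0 = 10*(-10/33) + 0 = -100/33 + 0 = -100/33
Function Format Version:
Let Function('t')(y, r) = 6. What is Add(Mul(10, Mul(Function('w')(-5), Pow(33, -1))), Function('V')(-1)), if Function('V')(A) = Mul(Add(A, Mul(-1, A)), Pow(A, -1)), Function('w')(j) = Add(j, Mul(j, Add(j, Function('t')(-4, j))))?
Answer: Rational(-100, 33) ≈ -3.0303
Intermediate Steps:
Function('w')(j) = Add(j, Mul(j, Add(6, j))) (Function('w')(j) = Add(j, Mul(j, Add(j, 6))) = Add(j, Mul(j, Add(6, j))))
Function('V')(A) = 0 (Function('V')(A) = Mul(0, Pow(A, -1)) = 0)
Add(Mul(10, Mul(Function('w')(-5), Pow(33, -1))), Function('V')(-1)) = Add(Mul(10, Mul(Mul(-5, Add(7, -5)), Pow(33, -1))), 0) = Add(Mul(10, Mul(Mul(-5, 2), Rational(1, 33))), 0) = Add(Mul(10, Mul(-10, Rational(1, 33))), 0) = Add(Mul(10, Rational(-10, 33)), 0) = Add(Rational(-100, 33), 0) = Rational(-100, 33)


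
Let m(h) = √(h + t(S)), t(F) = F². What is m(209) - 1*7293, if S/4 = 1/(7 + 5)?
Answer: -7293 + √1882/3 ≈ -7278.5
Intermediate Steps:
S = ⅓ (S = 4/(7 + 5) = 4/12 = 4*(1/12) = ⅓ ≈ 0.33333)
m(h) = √(⅑ + h) (m(h) = √(h + (⅓)²) = √(h + ⅑) = √(⅑ + h))
m(209) - 1*7293 = √(1 + 9*209)/3 - 1*7293 = √(1 + 1881)/3 - 7293 = √1882/3 - 7293 = -7293 + √1882/3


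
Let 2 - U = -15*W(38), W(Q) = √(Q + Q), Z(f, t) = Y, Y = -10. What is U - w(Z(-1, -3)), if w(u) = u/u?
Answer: 1 + 30*√19 ≈ 131.77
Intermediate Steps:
Z(f, t) = -10
W(Q) = √2*√Q (W(Q) = √(2*Q) = √2*√Q)
U = 2 + 30*√19 (U = 2 - (-15)*√2*√38 = 2 - (-15)*2*√19 = 2 - (-30)*√19 = 2 + 30*√19 ≈ 132.77)
w(u) = 1
U - w(Z(-1, -3)) = (2 + 30*√19) - 1*1 = (2 + 30*√19) - 1 = 1 + 30*√19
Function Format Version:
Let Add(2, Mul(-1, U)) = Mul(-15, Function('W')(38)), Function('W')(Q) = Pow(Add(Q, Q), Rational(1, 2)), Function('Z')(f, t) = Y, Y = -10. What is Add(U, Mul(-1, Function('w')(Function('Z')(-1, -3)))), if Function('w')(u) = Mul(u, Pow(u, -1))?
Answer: Add(1, Mul(30, Pow(19, Rational(1, 2)))) ≈ 131.77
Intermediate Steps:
Function('Z')(f, t) = -10
Function('W')(Q) = Mul(Pow(2, Rational(1, 2)), Pow(Q, Rational(1, 2))) (Function('W')(Q) = Pow(Mul(2, Q), Rational(1, 2)) = Mul(Pow(2, Rational(1, 2)), Pow(Q, Rational(1, 2))))
U = Add(2, Mul(30, Pow(19, Rational(1, 2)))) (U = Add(2, Mul(-1, Mul(-15, Mul(Pow(2, Rational(1, 2)), Pow(38, Rational(1, 2)))))) = Add(2, Mul(-1, Mul(-15, Mul(2, Pow(19, Rational(1, 2)))))) = Add(2, Mul(-1, Mul(-30, Pow(19, Rational(1, 2))))) = Add(2, Mul(30, Pow(19, Rational(1, 2)))) ≈ 132.77)
Function('w')(u) = 1
Add(U, Mul(-1, Function('w')(Function('Z')(-1, -3)))) = Add(Add(2, Mul(30, Pow(19, Rational(1, 2)))), Mul(-1, 1)) = Add(Add(2, Mul(30, Pow(19, Rational(1, 2)))), -1) = Add(1, Mul(30, Pow(19, Rational(1, 2))))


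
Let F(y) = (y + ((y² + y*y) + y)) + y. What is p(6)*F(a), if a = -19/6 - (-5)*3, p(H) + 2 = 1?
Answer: -2840/9 ≈ -315.56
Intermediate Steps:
p(H) = -1 (p(H) = -2 + 1 = -1)
a = 71/6 (a = -19*⅙ - 1*(-15) = -19/6 + 15 = 71/6 ≈ 11.833)
F(y) = 2*y² + 3*y (F(y) = (y + ((y² + y²) + y)) + y = (y + (2*y² + y)) + y = (y + (y + 2*y²)) + y = (2*y + 2*y²) + y = 2*y² + 3*y)
p(6)*F(a) = -71*(3 + 2*(71/6))/6 = -71*(3 + 71/3)/6 = -71*80/(6*3) = -1*2840/9 = -2840/9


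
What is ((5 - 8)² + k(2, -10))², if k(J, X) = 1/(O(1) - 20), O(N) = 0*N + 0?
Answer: 32041/400 ≈ 80.103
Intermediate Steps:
O(N) = 0 (O(N) = 0 + 0 = 0)
k(J, X) = -1/20 (k(J, X) = 1/(0 - 20) = 1/(-20) = -1/20)
((5 - 8)² + k(2, -10))² = ((5 - 8)² - 1/20)² = ((-3)² - 1/20)² = (9 - 1/20)² = (179/20)² = 32041/400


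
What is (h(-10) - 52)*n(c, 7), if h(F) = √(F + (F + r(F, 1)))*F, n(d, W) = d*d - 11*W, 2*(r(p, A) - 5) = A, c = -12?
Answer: -3484 - 335*I*√58 ≈ -3484.0 - 2551.3*I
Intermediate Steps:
r(p, A) = 5 + A/2
n(d, W) = d² - 11*W
h(F) = F*√(11/2 + 2*F) (h(F) = √(F + (F + (5 + (½)*1)))*F = √(F + (F + (5 + ½)))*F = √(F + (F + 11/2))*F = √(F + (11/2 + F))*F = √(11/2 + 2*F)*F = F*√(11/2 + 2*F))
(h(-10) - 52)*n(c, 7) = ((½)*(-10)*√(22 + 8*(-10)) - 52)*((-12)² - 11*7) = ((½)*(-10)*√(22 - 80) - 52)*(144 - 77) = ((½)*(-10)*√(-58) - 52)*67 = ((½)*(-10)*(I*√58) - 52)*67 = (-5*I*√58 - 52)*67 = (-52 - 5*I*√58)*67 = -3484 - 335*I*√58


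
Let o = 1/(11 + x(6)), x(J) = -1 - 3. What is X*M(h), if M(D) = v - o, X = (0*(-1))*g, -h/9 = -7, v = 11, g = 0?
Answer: 0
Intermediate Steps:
x(J) = -4
h = 63 (h = -9*(-7) = 63)
o = ⅐ (o = 1/(11 - 4) = 1/7 = ⅐ ≈ 0.14286)
X = 0 (X = (0*(-1))*0 = 0*0 = 0)
M(D) = 76/7 (M(D) = 11 - 1*⅐ = 11 - ⅐ = 76/7)
X*M(h) = 0*(76/7) = 0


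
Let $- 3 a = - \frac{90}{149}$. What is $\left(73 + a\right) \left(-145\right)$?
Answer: $- \frac{1581515}{149} \approx -10614.0$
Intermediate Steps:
$a = \frac{30}{149}$ ($a = - \frac{\left(-90\right) \frac{1}{149}}{3} = \left(- \frac{1}{3}\right) \left(- \frac{90}{149}\right) = \frac{30}{149} \approx 0.20134$)
$\left(73 + a\right) \left(-145\right) = \left(73 + \frac{30}{149}\right) \left(-145\right) = \frac{10907}{149} \left(-145\right) = - \frac{1581515}{149}$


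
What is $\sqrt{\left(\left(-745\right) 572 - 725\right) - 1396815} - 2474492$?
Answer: $-2474492 + 8 i \sqrt{28495} \approx -2.4745 \cdot 10^{6} + 1350.4 i$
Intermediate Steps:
$\sqrt{\left(\left(-745\right) 572 - 725\right) - 1396815} - 2474492 = \sqrt{\left(-426140 - 725\right) - 1396815} - 2474492 = \sqrt{-426865 - 1396815} - 2474492 = \sqrt{-1823680} - 2474492 = 8 i \sqrt{28495} - 2474492 = -2474492 + 8 i \sqrt{28495}$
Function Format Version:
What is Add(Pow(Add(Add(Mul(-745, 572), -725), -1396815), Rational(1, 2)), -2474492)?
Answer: Add(-2474492, Mul(8, I, Pow(28495, Rational(1, 2)))) ≈ Add(-2.4745e+6, Mul(1350.4, I))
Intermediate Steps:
Add(Pow(Add(Add(Mul(-745, 572), -725), -1396815), Rational(1, 2)), -2474492) = Add(Pow(Add(Add(-426140, -725), -1396815), Rational(1, 2)), -2474492) = Add(Pow(Add(-426865, -1396815), Rational(1, 2)), -2474492) = Add(Pow(-1823680, Rational(1, 2)), -2474492) = Add(Mul(8, I, Pow(28495, Rational(1, 2))), -2474492) = Add(-2474492, Mul(8, I, Pow(28495, Rational(1, 2))))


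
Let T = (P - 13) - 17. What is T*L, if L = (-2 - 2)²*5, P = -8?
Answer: -3040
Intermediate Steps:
T = -38 (T = (-8 - 13) - 17 = -21 - 17 = -38)
L = 80 (L = (-4)²*5 = 16*5 = 80)
T*L = -38*80 = -3040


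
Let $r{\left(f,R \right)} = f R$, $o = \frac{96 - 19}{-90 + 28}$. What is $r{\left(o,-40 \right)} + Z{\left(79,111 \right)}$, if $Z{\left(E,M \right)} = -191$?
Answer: $- \frac{4381}{31} \approx -141.32$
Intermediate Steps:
$o = - \frac{77}{62}$ ($o = \frac{77}{-62} = 77 \left(- \frac{1}{62}\right) = - \frac{77}{62} \approx -1.2419$)
$r{\left(f,R \right)} = R f$
$r{\left(o,-40 \right)} + Z{\left(79,111 \right)} = \left(-40\right) \left(- \frac{77}{62}\right) - 191 = \frac{1540}{31} - 191 = - \frac{4381}{31}$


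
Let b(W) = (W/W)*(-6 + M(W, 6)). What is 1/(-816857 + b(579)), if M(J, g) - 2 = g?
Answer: -1/816855 ≈ -1.2242e-6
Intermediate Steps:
M(J, g) = 2 + g
b(W) = 2 (b(W) = (W/W)*(-6 + (2 + 6)) = 1*(-6 + 8) = 1*2 = 2)
1/(-816857 + b(579)) = 1/(-816857 + 2) = 1/(-816855) = -1/816855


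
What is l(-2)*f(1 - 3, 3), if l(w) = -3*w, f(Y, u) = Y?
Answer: -12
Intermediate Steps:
l(-2)*f(1 - 3, 3) = (-3*(-2))*(1 - 3) = 6*(-2) = -12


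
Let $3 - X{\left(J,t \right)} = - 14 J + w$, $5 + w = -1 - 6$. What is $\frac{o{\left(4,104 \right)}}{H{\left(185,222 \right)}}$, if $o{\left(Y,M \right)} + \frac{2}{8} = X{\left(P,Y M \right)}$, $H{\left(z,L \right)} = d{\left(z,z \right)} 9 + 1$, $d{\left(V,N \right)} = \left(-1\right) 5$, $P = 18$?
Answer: $- \frac{97}{16} \approx -6.0625$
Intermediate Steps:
$w = -12$ ($w = -5 - 7 = -12$)
$d{\left(V,N \right)} = -5$
$H{\left(z,L \right)} = -44$ ($H{\left(z,L \right)} = \left(-5\right) 9 + 1 = -45 + 1 = -44$)
$X{\left(J,t \right)} = 15 + 14 J$ ($X{\left(J,t \right)} = 3 - \left(- 14 J - 12\right) = 3 - \left(-12 - 14 J\right) = 3 + \left(12 + 14 J\right) = 15 + 14 J$)
$o{\left(Y,M \right)} = \frac{1067}{4}$ ($o{\left(Y,M \right)} = - \frac{1}{4} + \left(15 + 14 \cdot 18\right) = - \frac{1}{4} + \left(15 + 252\right) = - \frac{1}{4} + 267 = \frac{1067}{4}$)
$\frac{o{\left(4,104 \right)}}{H{\left(185,222 \right)}} = \frac{1067}{4 \left(-44\right)} = \frac{1067}{4} \left(- \frac{1}{44}\right) = - \frac{97}{16}$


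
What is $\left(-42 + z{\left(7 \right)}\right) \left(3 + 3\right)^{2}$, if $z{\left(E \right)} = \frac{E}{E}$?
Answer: $-1476$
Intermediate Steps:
$z{\left(E \right)} = 1$
$\left(-42 + z{\left(7 \right)}\right) \left(3 + 3\right)^{2} = \left(-42 + 1\right) \left(3 + 3\right)^{2} = - 41 \cdot 6^{2} = \left(-41\right) 36 = -1476$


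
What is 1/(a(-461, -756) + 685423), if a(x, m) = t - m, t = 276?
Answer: 1/686455 ≈ 1.4568e-6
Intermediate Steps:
a(x, m) = 276 - m
1/(a(-461, -756) + 685423) = 1/((276 - 1*(-756)) + 685423) = 1/((276 + 756) + 685423) = 1/(1032 + 685423) = 1/686455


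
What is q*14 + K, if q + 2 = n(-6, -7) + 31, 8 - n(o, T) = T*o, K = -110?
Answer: -180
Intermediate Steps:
n(o, T) = 8 - T*o
q = -5 (q = -2 + ((8 - 1*(-7)*(-6)) + 31) = -2 + ((8 - 42) + 31) = -2 + (-34 + 31) = -2 - 3 = -5)
q*14 + K = -5*14 - 110 = -70 - 110 = -180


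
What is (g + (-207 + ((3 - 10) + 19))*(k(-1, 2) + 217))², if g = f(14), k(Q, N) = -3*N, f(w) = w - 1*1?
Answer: 1691841424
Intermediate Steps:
f(w) = -1 + w (f(w) = w - 1 = -1 + w)
g = 13 (g = -1 + 14 = 13)
(g + (-207 + ((3 - 10) + 19))*(k(-1, 2) + 217))² = (13 + (-207 + ((3 - 10) + 19))*(-3*2 + 217))² = (13 + (-207 + (-7 + 19))*(-6 + 217))² = (13 + (-207 + 12)*211)² = (13 - 195*211)² = (13 - 41145)² = (-41132)² = 1691841424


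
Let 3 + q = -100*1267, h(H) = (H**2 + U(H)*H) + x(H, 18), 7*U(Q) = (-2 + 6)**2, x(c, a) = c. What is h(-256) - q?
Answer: 1339785/7 ≈ 1.9140e+5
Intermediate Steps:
U(Q) = 16/7 (U(Q) = (-2 + 6)**2/7 = (1/7)*4**2 = (1/7)*16 = 16/7)
h(H) = H**2 + 23*H/7 (h(H) = (H**2 + 16*H/7) + H = H**2 + 23*H/7)
q = -126703 (q = -3 - 100*1267 = -3 - 126700 = -126703)
h(-256) - q = (1/7)*(-256)*(23 + 7*(-256)) - 1*(-126703) = (1/7)*(-256)*(23 - 1792) + 126703 = (1/7)*(-256)*(-1769) + 126703 = 452864/7 + 126703 = 1339785/7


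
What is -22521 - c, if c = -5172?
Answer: -17349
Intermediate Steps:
-22521 - c = -22521 - 1*(-5172) = -22521 + 5172 = -17349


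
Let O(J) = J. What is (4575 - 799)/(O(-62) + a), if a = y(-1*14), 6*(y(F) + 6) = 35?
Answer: -22656/373 ≈ -60.740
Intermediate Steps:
y(F) = -⅙ (y(F) = -6 + (⅙)*35 = -6 + 35/6 = -⅙)
a = -⅙ ≈ -0.16667
(4575 - 799)/(O(-62) + a) = (4575 - 799)/(-62 - ⅙) = 3776/(-373/6) = 3776*(-6/373) = -22656/373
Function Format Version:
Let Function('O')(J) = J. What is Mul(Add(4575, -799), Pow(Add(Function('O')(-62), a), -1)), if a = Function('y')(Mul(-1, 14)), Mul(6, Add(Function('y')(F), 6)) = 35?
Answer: Rational(-22656, 373) ≈ -60.740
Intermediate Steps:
Function('y')(F) = Rational(-1, 6) (Function('y')(F) = Add(-6, Mul(Rational(1, 6), 35)) = Add(-6, Rational(35, 6)) = Rational(-1, 6))
a = Rational(-1, 6) ≈ -0.16667
Mul(Add(4575, -799), Pow(Add(Function('O')(-62), a), -1)) = Mul(Add(4575, -799), Pow(Add(-62, Rational(-1, 6)), -1)) = Mul(3776, Pow(Rational(-373, 6), -1)) = Mul(3776, Rational(-6, 373)) = Rational(-22656, 373)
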